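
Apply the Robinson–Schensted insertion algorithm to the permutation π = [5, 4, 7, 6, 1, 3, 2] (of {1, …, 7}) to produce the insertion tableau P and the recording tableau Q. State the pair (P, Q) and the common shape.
P = [1, 2] / [3, 6] / [4, 7] / [5];  Q = [1, 3] / [2, 4] / [5, 6] / [7];  common shape = (2, 2, 2, 1)

Row-insert the values π_1, π_2, … into P one at a time, bumping the leftmost entry strictly greater than the inserted value down to the next row. The recording tableau Q records, in position (i, j), the step at which that cell was added to P.
  Insert 5 (step 1): P = [5];  Q = [1]
  Insert 4 (step 2): P = [4] / [5];  Q = [1] / [2]
  Insert 7 (step 3): P = [4, 7] / [5];  Q = [1, 3] / [2]
  Insert 6 (step 4): P = [4, 6] / [5, 7];  Q = [1, 3] / [2, 4]
  Insert 1 (step 5): P = [1, 6] / [4, 7] / [5];  Q = [1, 3] / [2, 4] / [5]
  Insert 3 (step 6): P = [1, 3] / [4, 6] / [5, 7];  Q = [1, 3] / [2, 4] / [5, 6]
  Insert 2 (step 7): P = [1, 2] / [3, 6] / [4, 7] / [5];  Q = [1, 3] / [2, 4] / [5, 6] / [7]
Final shape: (2, 2, 2, 1).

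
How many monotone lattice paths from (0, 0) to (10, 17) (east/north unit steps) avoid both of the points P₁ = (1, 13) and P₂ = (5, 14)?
Number of paths = 7779027

Inclusion–exclusion. Total paths: C(27, 10) = 8436285. Through P₁: C(14, 1)·C(13, 9) = 10010. Through P₂: C(19, 5)·C(8, 5) = 651168. Since P₁ is strictly southwest of P₂, a monotone path through both must visit P₁ then P₂; paths through both = C(14, 1)·C(5, 4)·C(8, 5) = 3920. Avoid both = 8436285 − 10010 − 651168 + 3920 = 7779027.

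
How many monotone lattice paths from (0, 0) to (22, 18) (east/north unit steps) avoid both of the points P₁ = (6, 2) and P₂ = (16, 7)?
Number of paths = 94556571432

Inclusion–exclusion. Total paths: C(40, 22) = 113380261800. Through P₁: C(8, 6)·C(32, 16) = 16830250920. Through P₂: C(23, 16)·C(17, 6) = 3034063032. Since P₁ is strictly southwest of P₂, a monotone path through both must visit P₁ then P₂; paths through both = C(8, 6)·C(15, 10)·C(17, 6) = 1040623584. Avoid both = 113380261800 − 16830250920 − 3034063032 + 1040623584 = 94556571432.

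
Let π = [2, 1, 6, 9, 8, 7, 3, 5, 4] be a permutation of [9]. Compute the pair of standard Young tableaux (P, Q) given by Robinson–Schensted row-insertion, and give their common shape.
P = [1, 3, 4] / [2, 5, 7] / [6] / [8] / [9];  Q = [1, 3, 4] / [2, 5, 8] / [6] / [7] / [9];  common shape = (3, 3, 1, 1, 1)

Row-insert the values π_1, π_2, … into P one at a time, bumping the leftmost entry strictly greater than the inserted value down to the next row. The recording tableau Q records, in position (i, j), the step at which that cell was added to P.
  Insert 2 (step 1): P = [2];  Q = [1]
  Insert 1 (step 2): P = [1] / [2];  Q = [1] / [2]
  Insert 6 (step 3): P = [1, 6] / [2];  Q = [1, 3] / [2]
  Insert 9 (step 4): P = [1, 6, 9] / [2];  Q = [1, 3, 4] / [2]
  Insert 8 (step 5): P = [1, 6, 8] / [2, 9];  Q = [1, 3, 4] / [2, 5]
  Insert 7 (step 6): P = [1, 6, 7] / [2, 8] / [9];  Q = [1, 3, 4] / [2, 5] / [6]
  Insert 3 (step 7): P = [1, 3, 7] / [2, 6] / [8] / [9];  Q = [1, 3, 4] / [2, 5] / [6] / [7]
  Insert 5 (step 8): P = [1, 3, 5] / [2, 6, 7] / [8] / [9];  Q = [1, 3, 4] / [2, 5, 8] / [6] / [7]
  Insert 4 (step 9): P = [1, 3, 4] / [2, 5, 7] / [6] / [8] / [9];  Q = [1, 3, 4] / [2, 5, 8] / [6] / [7] / [9]
Final shape: (3, 3, 1, 1, 1).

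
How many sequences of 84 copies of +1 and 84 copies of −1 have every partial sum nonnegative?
C_84 = 270557451039395118028642463289168566420671280440

These ballot sequences are counted by the Catalan number C_n = (1/(n + 1)) · C(2n, n). For n = 84: C_84 = (1/85) · C(168, 84) = 22997383338348585032434609379579328145757058837400/85 = 270557451039395118028642463289168566420671280440.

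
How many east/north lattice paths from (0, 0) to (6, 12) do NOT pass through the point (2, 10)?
Number of paths = 17574

Total paths from (0, 0) to (6, 12): C(18, 6) = 18564. Paths through (2, 10): (paths (0, 0) → (2, 10)) × (paths (2, 10) → (6, 12)) = C(12, 2) · C(6, 4) = 66 · 15 = 990. Avoidance count = 18564 − 990 = 17574.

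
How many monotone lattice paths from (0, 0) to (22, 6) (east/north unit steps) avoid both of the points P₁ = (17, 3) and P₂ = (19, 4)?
Number of paths = 258550

Inclusion–exclusion. Total paths: C(28, 22) = 376740. Through P₁: C(20, 17)·C(8, 5) = 63840. Through P₂: C(23, 19)·C(5, 3) = 88550. Since P₁ is strictly southwest of P₂, a monotone path through both must visit P₁ then P₂; paths through both = C(20, 17)·C(3, 2)·C(5, 3) = 34200. Avoid both = 376740 − 63840 − 88550 + 34200 = 258550.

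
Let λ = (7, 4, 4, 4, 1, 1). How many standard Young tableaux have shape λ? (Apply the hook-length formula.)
# SYT of shape (7, 4, 4, 4, 1, 1) = 242492250

Hook-length formula: f^λ = n! / Π hook(c), product over all cells c of the Young diagram. For λ = (7, 4, 4, 4, 1, 1), n = 21 boxes. Hook lengths by row (left-to-right, top-to-bottom): [12, 9, 8, 7, 3, 2, 1]; [8, 5, 4, 3]; [7, 4, 3, 2]; [6, 3, 2, 1]; [2]; [1]. Product of hooks = 210691031040. So f^λ = 21! / 210691031040 = 51090942171709440000 / 210691031040 = 242492250.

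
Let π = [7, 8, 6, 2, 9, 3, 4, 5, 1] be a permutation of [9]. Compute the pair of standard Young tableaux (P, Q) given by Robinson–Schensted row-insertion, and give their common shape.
P = [1, 3, 4, 5] / [2, 8, 9] / [6] / [7];  Q = [1, 2, 5, 8] / [3, 6, 7] / [4] / [9];  common shape = (4, 3, 1, 1)

Row-insert the values π_1, π_2, … into P one at a time, bumping the leftmost entry strictly greater than the inserted value down to the next row. The recording tableau Q records, in position (i, j), the step at which that cell was added to P.
  Insert 7 (step 1): P = [7];  Q = [1]
  Insert 8 (step 2): P = [7, 8];  Q = [1, 2]
  Insert 6 (step 3): P = [6, 8] / [7];  Q = [1, 2] / [3]
  Insert 2 (step 4): P = [2, 8] / [6] / [7];  Q = [1, 2] / [3] / [4]
  Insert 9 (step 5): P = [2, 8, 9] / [6] / [7];  Q = [1, 2, 5] / [3] / [4]
  Insert 3 (step 6): P = [2, 3, 9] / [6, 8] / [7];  Q = [1, 2, 5] / [3, 6] / [4]
  Insert 4 (step 7): P = [2, 3, 4] / [6, 8, 9] / [7];  Q = [1, 2, 5] / [3, 6, 7] / [4]
  Insert 5 (step 8): P = [2, 3, 4, 5] / [6, 8, 9] / [7];  Q = [1, 2, 5, 8] / [3, 6, 7] / [4]
  Insert 1 (step 9): P = [1, 3, 4, 5] / [2, 8, 9] / [6] / [7];  Q = [1, 2, 5, 8] / [3, 6, 7] / [4] / [9]
Final shape: (4, 3, 1, 1).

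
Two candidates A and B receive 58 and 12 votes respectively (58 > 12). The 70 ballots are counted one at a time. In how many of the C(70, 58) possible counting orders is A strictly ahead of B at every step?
Strict-lead orderings = 6991273238456

Total orderings of the 70 votes with 58 for A: C(70, 58) = 10638894058520. By the Bertrand ballot formula (Cycle Lemma / reflection principle), the number of orderings in which A is strictly ahead of B throughout is (p − q)/(p + q) · C(p + q, p) = (58 − 12)/(58 + 12) · 10638894058520 = 6991273238456.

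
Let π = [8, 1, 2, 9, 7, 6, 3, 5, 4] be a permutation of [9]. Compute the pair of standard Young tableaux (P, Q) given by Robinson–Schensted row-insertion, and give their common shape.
P = [1, 2, 3, 4] / [5, 9] / [6] / [7] / [8];  Q = [1, 3, 4, 8] / [2, 5] / [6] / [7] / [9];  common shape = (4, 2, 1, 1, 1)

Row-insert the values π_1, π_2, … into P one at a time, bumping the leftmost entry strictly greater than the inserted value down to the next row. The recording tableau Q records, in position (i, j), the step at which that cell was added to P.
  Insert 8 (step 1): P = [8];  Q = [1]
  Insert 1 (step 2): P = [1] / [8];  Q = [1] / [2]
  Insert 2 (step 3): P = [1, 2] / [8];  Q = [1, 3] / [2]
  Insert 9 (step 4): P = [1, 2, 9] / [8];  Q = [1, 3, 4] / [2]
  Insert 7 (step 5): P = [1, 2, 7] / [8, 9];  Q = [1, 3, 4] / [2, 5]
  Insert 6 (step 6): P = [1, 2, 6] / [7, 9] / [8];  Q = [1, 3, 4] / [2, 5] / [6]
  Insert 3 (step 7): P = [1, 2, 3] / [6, 9] / [7] / [8];  Q = [1, 3, 4] / [2, 5] / [6] / [7]
  Insert 5 (step 8): P = [1, 2, 3, 5] / [6, 9] / [7] / [8];  Q = [1, 3, 4, 8] / [2, 5] / [6] / [7]
  Insert 4 (step 9): P = [1, 2, 3, 4] / [5, 9] / [6] / [7] / [8];  Q = [1, 3, 4, 8] / [2, 5] / [6] / [7] / [9]
Final shape: (4, 2, 1, 1, 1).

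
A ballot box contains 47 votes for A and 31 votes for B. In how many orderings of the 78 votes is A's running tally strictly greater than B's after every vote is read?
Strict-lead orderings = 1092311999766767521280

Total orderings of the 78 votes with 47 for A: C(78, 47) = 5325020998862991666240. By the Bertrand ballot formula (Cycle Lemma / reflection principle), the number of orderings in which A is strictly ahead of B throughout is (p − q)/(p + q) · C(p + q, p) = (47 − 31)/(47 + 31) · 5325020998862991666240 = 1092311999766767521280.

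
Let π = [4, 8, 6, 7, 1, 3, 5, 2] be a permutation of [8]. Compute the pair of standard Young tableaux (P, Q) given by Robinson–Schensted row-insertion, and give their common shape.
P = [1, 2, 5] / [3, 6, 7] / [4] / [8];  Q = [1, 2, 4] / [3, 6, 7] / [5] / [8];  common shape = (3, 3, 1, 1)

Row-insert the values π_1, π_2, … into P one at a time, bumping the leftmost entry strictly greater than the inserted value down to the next row. The recording tableau Q records, in position (i, j), the step at which that cell was added to P.
  Insert 4 (step 1): P = [4];  Q = [1]
  Insert 8 (step 2): P = [4, 8];  Q = [1, 2]
  Insert 6 (step 3): P = [4, 6] / [8];  Q = [1, 2] / [3]
  Insert 7 (step 4): P = [4, 6, 7] / [8];  Q = [1, 2, 4] / [3]
  Insert 1 (step 5): P = [1, 6, 7] / [4] / [8];  Q = [1, 2, 4] / [3] / [5]
  Insert 3 (step 6): P = [1, 3, 7] / [4, 6] / [8];  Q = [1, 2, 4] / [3, 6] / [5]
  Insert 5 (step 7): P = [1, 3, 5] / [4, 6, 7] / [8];  Q = [1, 2, 4] / [3, 6, 7] / [5]
  Insert 2 (step 8): P = [1, 2, 5] / [3, 6, 7] / [4] / [8];  Q = [1, 2, 4] / [3, 6, 7] / [5] / [8]
Final shape: (3, 3, 1, 1).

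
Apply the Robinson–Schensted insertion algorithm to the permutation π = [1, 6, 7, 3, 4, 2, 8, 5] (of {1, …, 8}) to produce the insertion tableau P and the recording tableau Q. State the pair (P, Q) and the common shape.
P = [1, 2, 4, 5] / [3, 7, 8] / [6];  Q = [1, 2, 3, 7] / [4, 5, 8] / [6];  common shape = (4, 3, 1)

Row-insert the values π_1, π_2, … into P one at a time, bumping the leftmost entry strictly greater than the inserted value down to the next row. The recording tableau Q records, in position (i, j), the step at which that cell was added to P.
  Insert 1 (step 1): P = [1];  Q = [1]
  Insert 6 (step 2): P = [1, 6];  Q = [1, 2]
  Insert 7 (step 3): P = [1, 6, 7];  Q = [1, 2, 3]
  Insert 3 (step 4): P = [1, 3, 7] / [6];  Q = [1, 2, 3] / [4]
  Insert 4 (step 5): P = [1, 3, 4] / [6, 7];  Q = [1, 2, 3] / [4, 5]
  Insert 2 (step 6): P = [1, 2, 4] / [3, 7] / [6];  Q = [1, 2, 3] / [4, 5] / [6]
  Insert 8 (step 7): P = [1, 2, 4, 8] / [3, 7] / [6];  Q = [1, 2, 3, 7] / [4, 5] / [6]
  Insert 5 (step 8): P = [1, 2, 4, 5] / [3, 7, 8] / [6];  Q = [1, 2, 3, 7] / [4, 5, 8] / [6]
Final shape: (4, 3, 1).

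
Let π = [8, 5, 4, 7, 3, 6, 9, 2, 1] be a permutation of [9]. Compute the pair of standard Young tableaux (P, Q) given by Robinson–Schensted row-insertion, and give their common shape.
P = [1, 6, 9] / [2, 7] / [3] / [4] / [5] / [8];  Q = [1, 4, 7] / [2, 6] / [3] / [5] / [8] / [9];  common shape = (3, 2, 1, 1, 1, 1)

Row-insert the values π_1, π_2, … into P one at a time, bumping the leftmost entry strictly greater than the inserted value down to the next row. The recording tableau Q records, in position (i, j), the step at which that cell was added to P.
  Insert 8 (step 1): P = [8];  Q = [1]
  Insert 5 (step 2): P = [5] / [8];  Q = [1] / [2]
  Insert 4 (step 3): P = [4] / [5] / [8];  Q = [1] / [2] / [3]
  Insert 7 (step 4): P = [4, 7] / [5] / [8];  Q = [1, 4] / [2] / [3]
  Insert 3 (step 5): P = [3, 7] / [4] / [5] / [8];  Q = [1, 4] / [2] / [3] / [5]
  Insert 6 (step 6): P = [3, 6] / [4, 7] / [5] / [8];  Q = [1, 4] / [2, 6] / [3] / [5]
  Insert 9 (step 7): P = [3, 6, 9] / [4, 7] / [5] / [8];  Q = [1, 4, 7] / [2, 6] / [3] / [5]
  Insert 2 (step 8): P = [2, 6, 9] / [3, 7] / [4] / [5] / [8];  Q = [1, 4, 7] / [2, 6] / [3] / [5] / [8]
  Insert 1 (step 9): P = [1, 6, 9] / [2, 7] / [3] / [4] / [5] / [8];  Q = [1, 4, 7] / [2, 6] / [3] / [5] / [8] / [9]
Final shape: (3, 2, 1, 1, 1, 1).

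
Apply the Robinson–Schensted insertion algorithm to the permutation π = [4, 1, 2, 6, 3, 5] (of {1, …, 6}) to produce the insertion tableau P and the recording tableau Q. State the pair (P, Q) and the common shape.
P = [1, 2, 3, 5] / [4, 6];  Q = [1, 3, 4, 6] / [2, 5];  common shape = (4, 2)

Row-insert the values π_1, π_2, … into P one at a time, bumping the leftmost entry strictly greater than the inserted value down to the next row. The recording tableau Q records, in position (i, j), the step at which that cell was added to P.
  Insert 4 (step 1): P = [4];  Q = [1]
  Insert 1 (step 2): P = [1] / [4];  Q = [1] / [2]
  Insert 2 (step 3): P = [1, 2] / [4];  Q = [1, 3] / [2]
  Insert 6 (step 4): P = [1, 2, 6] / [4];  Q = [1, 3, 4] / [2]
  Insert 3 (step 5): P = [1, 2, 3] / [4, 6];  Q = [1, 3, 4] / [2, 5]
  Insert 5 (step 6): P = [1, 2, 3, 5] / [4, 6];  Q = [1, 3, 4, 6] / [2, 5]
Final shape: (4, 2).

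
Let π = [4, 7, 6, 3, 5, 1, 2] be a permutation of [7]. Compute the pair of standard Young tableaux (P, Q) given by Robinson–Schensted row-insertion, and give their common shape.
P = [1, 2] / [3, 5] / [4, 6] / [7];  Q = [1, 2] / [3, 5] / [4, 7] / [6];  common shape = (2, 2, 2, 1)

Row-insert the values π_1, π_2, … into P one at a time, bumping the leftmost entry strictly greater than the inserted value down to the next row. The recording tableau Q records, in position (i, j), the step at which that cell was added to P.
  Insert 4 (step 1): P = [4];  Q = [1]
  Insert 7 (step 2): P = [4, 7];  Q = [1, 2]
  Insert 6 (step 3): P = [4, 6] / [7];  Q = [1, 2] / [3]
  Insert 3 (step 4): P = [3, 6] / [4] / [7];  Q = [1, 2] / [3] / [4]
  Insert 5 (step 5): P = [3, 5] / [4, 6] / [7];  Q = [1, 2] / [3, 5] / [4]
  Insert 1 (step 6): P = [1, 5] / [3, 6] / [4] / [7];  Q = [1, 2] / [3, 5] / [4] / [6]
  Insert 2 (step 7): P = [1, 2] / [3, 5] / [4, 6] / [7];  Q = [1, 2] / [3, 5] / [4, 7] / [6]
Final shape: (2, 2, 2, 1).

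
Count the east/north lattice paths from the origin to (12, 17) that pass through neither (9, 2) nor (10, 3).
Number of paths = 51829935

Inclusion–exclusion. Total paths: C(29, 12) = 51895935. Through P₁: C(11, 9)·C(18, 3) = 44880. Through P₂: C(13, 10)·C(16, 2) = 34320. Since P₁ is strictly southwest of P₂, a monotone path through both must visit P₁ then P₂; paths through both = C(11, 9)·C(2, 1)·C(16, 2) = 13200. Avoid both = 51895935 − 44880 − 34320 + 13200 = 51829935.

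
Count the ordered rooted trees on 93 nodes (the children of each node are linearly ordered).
C_92 = 15487357822491889407128326963778343232013931127835600

These ordered rooted trees are counted by the Catalan number C_n = (1/(n + 1)) · C(2n, n). For n = 92: C_92 = (1/93) · C(184, 92) = 1440324277491745714862934407631385920577295594888710800/93 = 15487357822491889407128326963778343232013931127835600.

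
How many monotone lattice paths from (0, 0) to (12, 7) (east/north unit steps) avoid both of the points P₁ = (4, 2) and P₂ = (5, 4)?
Number of paths = 21363

Inclusion–exclusion. Total paths: C(19, 12) = 50388. Through P₁: C(6, 4)·C(13, 8) = 19305. Through P₂: C(9, 5)·C(10, 7) = 15120. Since P₁ is strictly southwest of P₂, a monotone path through both must visit P₁ then P₂; paths through both = C(6, 4)·C(3, 1)·C(10, 7) = 5400. Avoid both = 50388 − 19305 − 15120 + 5400 = 21363.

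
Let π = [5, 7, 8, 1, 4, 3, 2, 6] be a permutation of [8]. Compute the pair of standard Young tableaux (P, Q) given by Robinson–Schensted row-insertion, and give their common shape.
P = [1, 2, 6] / [3, 7, 8] / [4] / [5];  Q = [1, 2, 3] / [4, 5, 8] / [6] / [7];  common shape = (3, 3, 1, 1)

Row-insert the values π_1, π_2, … into P one at a time, bumping the leftmost entry strictly greater than the inserted value down to the next row. The recording tableau Q records, in position (i, j), the step at which that cell was added to P.
  Insert 5 (step 1): P = [5];  Q = [1]
  Insert 7 (step 2): P = [5, 7];  Q = [1, 2]
  Insert 8 (step 3): P = [5, 7, 8];  Q = [1, 2, 3]
  Insert 1 (step 4): P = [1, 7, 8] / [5];  Q = [1, 2, 3] / [4]
  Insert 4 (step 5): P = [1, 4, 8] / [5, 7];  Q = [1, 2, 3] / [4, 5]
  Insert 3 (step 6): P = [1, 3, 8] / [4, 7] / [5];  Q = [1, 2, 3] / [4, 5] / [6]
  Insert 2 (step 7): P = [1, 2, 8] / [3, 7] / [4] / [5];  Q = [1, 2, 3] / [4, 5] / [6] / [7]
  Insert 6 (step 8): P = [1, 2, 6] / [3, 7, 8] / [4] / [5];  Q = [1, 2, 3] / [4, 5, 8] / [6] / [7]
Final shape: (3, 3, 1, 1).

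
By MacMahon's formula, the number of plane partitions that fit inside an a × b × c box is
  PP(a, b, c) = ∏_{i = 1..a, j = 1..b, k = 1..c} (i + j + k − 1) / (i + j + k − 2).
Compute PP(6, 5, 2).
PP(6, 5, 2) = 60984

Evaluate the triple product over i = 1..6, j = 1..5, k = 1..2. The factors are (2/1) · (3/2) · (3/2) · (4/3) · (4/3) · (5/4) · (5/4) · (6/5) · … (60 factors total). The numerators and denominators telescope so the product is an integer; carrying out the multiplication exactly gives PP(6, 5, 2) = 60984.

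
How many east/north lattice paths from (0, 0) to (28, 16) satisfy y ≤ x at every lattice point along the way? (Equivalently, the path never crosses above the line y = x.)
Number of paths = 186803188858

By the reflection principle (André's argument), the number of monotone paths to (28, 16) with n ≤ m that never go above y = x is C(44, 28) − C(44, 29) = 416714805914 − 229911617056 = 186803188858.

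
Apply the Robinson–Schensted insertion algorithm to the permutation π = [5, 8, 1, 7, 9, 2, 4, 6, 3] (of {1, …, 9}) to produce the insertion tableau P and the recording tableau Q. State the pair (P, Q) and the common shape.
P = [1, 2, 3, 6] / [4, 7, 9] / [5] / [8];  Q = [1, 2, 5, 8] / [3, 4, 7] / [6] / [9];  common shape = (4, 3, 1, 1)

Row-insert the values π_1, π_2, … into P one at a time, bumping the leftmost entry strictly greater than the inserted value down to the next row. The recording tableau Q records, in position (i, j), the step at which that cell was added to P.
  Insert 5 (step 1): P = [5];  Q = [1]
  Insert 8 (step 2): P = [5, 8];  Q = [1, 2]
  Insert 1 (step 3): P = [1, 8] / [5];  Q = [1, 2] / [3]
  Insert 7 (step 4): P = [1, 7] / [5, 8];  Q = [1, 2] / [3, 4]
  Insert 9 (step 5): P = [1, 7, 9] / [5, 8];  Q = [1, 2, 5] / [3, 4]
  Insert 2 (step 6): P = [1, 2, 9] / [5, 7] / [8];  Q = [1, 2, 5] / [3, 4] / [6]
  Insert 4 (step 7): P = [1, 2, 4] / [5, 7, 9] / [8];  Q = [1, 2, 5] / [3, 4, 7] / [6]
  Insert 6 (step 8): P = [1, 2, 4, 6] / [5, 7, 9] / [8];  Q = [1, 2, 5, 8] / [3, 4, 7] / [6]
  Insert 3 (step 9): P = [1, 2, 3, 6] / [4, 7, 9] / [5] / [8];  Q = [1, 2, 5, 8] / [3, 4, 7] / [6] / [9]
Final shape: (4, 3, 1, 1).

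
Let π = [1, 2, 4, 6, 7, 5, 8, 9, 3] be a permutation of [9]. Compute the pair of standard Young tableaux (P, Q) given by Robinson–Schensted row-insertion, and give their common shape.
P = [1, 2, 3, 5, 7, 8, 9] / [4] / [6];  Q = [1, 2, 3, 4, 5, 7, 8] / [6] / [9];  common shape = (7, 1, 1)

Row-insert the values π_1, π_2, … into P one at a time, bumping the leftmost entry strictly greater than the inserted value down to the next row. The recording tableau Q records, in position (i, j), the step at which that cell was added to P.
  Insert 1 (step 1): P = [1];  Q = [1]
  Insert 2 (step 2): P = [1, 2];  Q = [1, 2]
  Insert 4 (step 3): P = [1, 2, 4];  Q = [1, 2, 3]
  Insert 6 (step 4): P = [1, 2, 4, 6];  Q = [1, 2, 3, 4]
  Insert 7 (step 5): P = [1, 2, 4, 6, 7];  Q = [1, 2, 3, 4, 5]
  Insert 5 (step 6): P = [1, 2, 4, 5, 7] / [6];  Q = [1, 2, 3, 4, 5] / [6]
  Insert 8 (step 7): P = [1, 2, 4, 5, 7, 8] / [6];  Q = [1, 2, 3, 4, 5, 7] / [6]
  Insert 9 (step 8): P = [1, 2, 4, 5, 7, 8, 9] / [6];  Q = [1, 2, 3, 4, 5, 7, 8] / [6]
  Insert 3 (step 9): P = [1, 2, 3, 5, 7, 8, 9] / [4] / [6];  Q = [1, 2, 3, 4, 5, 7, 8] / [6] / [9]
Final shape: (7, 1, 1).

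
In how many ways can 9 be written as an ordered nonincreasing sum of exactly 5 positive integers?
p(9, 5 parts) = 5

Partitions of n into exactly k parts ↔ partitions of n − k into at most k parts (subtract 1 from each part). For n = 9, k = 5, the partitions are: 5+1+1+1+1, 4+2+1+1+1, 3+3+1+1+1, 3+2+2+1+1, 2+2+2+2+1. Count = 5.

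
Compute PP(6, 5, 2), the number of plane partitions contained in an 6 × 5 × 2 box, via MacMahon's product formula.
PP(6, 5, 2) = 60984

Evaluate the triple product over i = 1..6, j = 1..5, k = 1..2. The factors are (2/1) · (3/2) · (3/2) · (4/3) · (4/3) · (5/4) · (5/4) · (6/5) · … (60 factors total). The numerators and denominators telescope so the product is an integer; carrying out the multiplication exactly gives PP(6, 5, 2) = 60984.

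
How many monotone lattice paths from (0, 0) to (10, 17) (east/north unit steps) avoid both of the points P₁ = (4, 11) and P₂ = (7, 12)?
Number of paths = 4659057

Inclusion–exclusion. Total paths: C(27, 10) = 8436285. Through P₁: C(15, 4)·C(12, 6) = 1261260. Through P₂: C(19, 7)·C(8, 3) = 2821728. Since P₁ is strictly southwest of P₂, a monotone path through both must visit P₁ then P₂; paths through both = C(15, 4)·C(4, 3)·C(8, 3) = 305760. Avoid both = 8436285 − 1261260 − 2821728 + 305760 = 4659057.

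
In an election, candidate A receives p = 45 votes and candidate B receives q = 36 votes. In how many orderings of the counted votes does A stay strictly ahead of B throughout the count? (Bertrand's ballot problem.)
Strict-lead orderings = 14475154961863401620360

Total orderings of the 81 votes with 45 for A: C(81, 45) = 130276394656770614583240. By the Bertrand ballot formula (Cycle Lemma / reflection principle), the number of orderings in which A is strictly ahead of B throughout is (p − q)/(p + q) · C(p + q, p) = (45 − 36)/(45 + 36) · 130276394656770614583240 = 14475154961863401620360.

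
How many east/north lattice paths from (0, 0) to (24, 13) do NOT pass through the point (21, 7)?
Number of paths = 3463007940

Total paths from (0, 0) to (24, 13): C(37, 24) = 3562467300. Paths through (21, 7): (paths (0, 0) → (21, 7)) × (paths (21, 7) → (24, 13)) = C(28, 21) · C(9, 3) = 1184040 · 84 = 99459360. Avoidance count = 3562467300 − 99459360 = 3463007940.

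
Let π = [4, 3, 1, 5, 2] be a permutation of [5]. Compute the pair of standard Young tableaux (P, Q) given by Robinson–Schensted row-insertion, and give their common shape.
P = [1, 2] / [3, 5] / [4];  Q = [1, 4] / [2, 5] / [3];  common shape = (2, 2, 1)

Row-insert the values π_1, π_2, … into P one at a time, bumping the leftmost entry strictly greater than the inserted value down to the next row. The recording tableau Q records, in position (i, j), the step at which that cell was added to P.
  Insert 4 (step 1): P = [4];  Q = [1]
  Insert 3 (step 2): P = [3] / [4];  Q = [1] / [2]
  Insert 1 (step 3): P = [1] / [3] / [4];  Q = [1] / [2] / [3]
  Insert 5 (step 4): P = [1, 5] / [3] / [4];  Q = [1, 4] / [2] / [3]
  Insert 2 (step 5): P = [1, 2] / [3, 5] / [4];  Q = [1, 4] / [2, 5] / [3]
Final shape: (2, 2, 1).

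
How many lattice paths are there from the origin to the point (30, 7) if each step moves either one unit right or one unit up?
Number of paths = 10295472

A monotone lattice path from (0, 0) to (30, 7) consists of 30 east steps and 7 north steps in some order, so it is determined by which 30 of the 37 steps are east. The count is C(37, 30) = 10295472.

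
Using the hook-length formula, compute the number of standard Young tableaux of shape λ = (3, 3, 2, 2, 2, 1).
# SYT of shape (3, 3, 2, 2, 2, 1) = 5148

Hook-length formula: f^λ = n! / Π hook(c), product over all cells c of the Young diagram. For λ = (3, 3, 2, 2, 2, 1), n = 13 boxes. Hook lengths by row (left-to-right, top-to-bottom): [8, 6, 2]; [7, 5, 1]; [5, 3]; [4, 2]; [3, 1]; [1]. Product of hooks = 1209600. So f^λ = 13! / 1209600 = 6227020800 / 1209600 = 5148.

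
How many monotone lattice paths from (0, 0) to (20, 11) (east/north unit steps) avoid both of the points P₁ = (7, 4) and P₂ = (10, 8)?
Number of paths = 49879227

Inclusion–exclusion. Total paths: C(31, 20) = 84672315. Through P₁: C(11, 7)·C(20, 13) = 25581600. Through P₂: C(18, 10)·C(13, 10) = 12514788. Since P₁ is strictly southwest of P₂, a monotone path through both must visit P₁ then P₂; paths through both = C(11, 7)·C(7, 3)·C(13, 10) = 3303300. Avoid both = 84672315 − 25581600 − 12514788 + 3303300 = 49879227.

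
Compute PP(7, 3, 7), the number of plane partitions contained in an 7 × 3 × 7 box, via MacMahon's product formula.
PP(7, 3, 7) = 877262100

Evaluate the triple product over i = 1..7, j = 1..3, k = 1..7. The factors are (2/1) · (3/2) · (4/3) · (5/4) · (6/5) · (7/6) · (8/7) · (3/2) · … (147 factors total). The numerators and denominators telescope so the product is an integer; carrying out the multiplication exactly gives PP(7, 3, 7) = 877262100.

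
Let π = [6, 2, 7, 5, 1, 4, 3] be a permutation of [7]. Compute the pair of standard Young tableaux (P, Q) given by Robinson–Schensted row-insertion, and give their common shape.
P = [1, 3] / [2, 4] / [5, 7] / [6];  Q = [1, 3] / [2, 4] / [5, 6] / [7];  common shape = (2, 2, 2, 1)

Row-insert the values π_1, π_2, … into P one at a time, bumping the leftmost entry strictly greater than the inserted value down to the next row. The recording tableau Q records, in position (i, j), the step at which that cell was added to P.
  Insert 6 (step 1): P = [6];  Q = [1]
  Insert 2 (step 2): P = [2] / [6];  Q = [1] / [2]
  Insert 7 (step 3): P = [2, 7] / [6];  Q = [1, 3] / [2]
  Insert 5 (step 4): P = [2, 5] / [6, 7];  Q = [1, 3] / [2, 4]
  Insert 1 (step 5): P = [1, 5] / [2, 7] / [6];  Q = [1, 3] / [2, 4] / [5]
  Insert 4 (step 6): P = [1, 4] / [2, 5] / [6, 7];  Q = [1, 3] / [2, 4] / [5, 6]
  Insert 3 (step 7): P = [1, 3] / [2, 4] / [5, 7] / [6];  Q = [1, 3] / [2, 4] / [5, 6] / [7]
Final shape: (2, 2, 2, 1).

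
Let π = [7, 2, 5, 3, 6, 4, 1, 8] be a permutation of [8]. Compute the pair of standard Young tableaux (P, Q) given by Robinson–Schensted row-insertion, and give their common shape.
P = [1, 3, 4, 8] / [2, 6] / [5] / [7];  Q = [1, 3, 5, 8] / [2, 6] / [4] / [7];  common shape = (4, 2, 1, 1)

Row-insert the values π_1, π_2, … into P one at a time, bumping the leftmost entry strictly greater than the inserted value down to the next row. The recording tableau Q records, in position (i, j), the step at which that cell was added to P.
  Insert 7 (step 1): P = [7];  Q = [1]
  Insert 2 (step 2): P = [2] / [7];  Q = [1] / [2]
  Insert 5 (step 3): P = [2, 5] / [7];  Q = [1, 3] / [2]
  Insert 3 (step 4): P = [2, 3] / [5] / [7];  Q = [1, 3] / [2] / [4]
  Insert 6 (step 5): P = [2, 3, 6] / [5] / [7];  Q = [1, 3, 5] / [2] / [4]
  Insert 4 (step 6): P = [2, 3, 4] / [5, 6] / [7];  Q = [1, 3, 5] / [2, 6] / [4]
  Insert 1 (step 7): P = [1, 3, 4] / [2, 6] / [5] / [7];  Q = [1, 3, 5] / [2, 6] / [4] / [7]
  Insert 8 (step 8): P = [1, 3, 4, 8] / [2, 6] / [5] / [7];  Q = [1, 3, 5, 8] / [2, 6] / [4] / [7]
Final shape: (4, 2, 1, 1).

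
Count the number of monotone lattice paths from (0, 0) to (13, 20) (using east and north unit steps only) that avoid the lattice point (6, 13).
Number of paths = 480049416

Total paths from (0, 0) to (13, 20): C(33, 13) = 573166440. Paths through (6, 13): (paths (0, 0) → (6, 13)) × (paths (6, 13) → (13, 20)) = C(19, 6) · C(14, 7) = 27132 · 3432 = 93117024. Avoidance count = 573166440 − 93117024 = 480049416.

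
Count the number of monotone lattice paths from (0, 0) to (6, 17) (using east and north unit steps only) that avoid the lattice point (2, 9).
Number of paths = 73722

Total paths from (0, 0) to (6, 17): C(23, 6) = 100947. Paths through (2, 9): (paths (0, 0) → (2, 9)) × (paths (2, 9) → (6, 17)) = C(11, 2) · C(12, 4) = 55 · 495 = 27225. Avoidance count = 100947 − 27225 = 73722.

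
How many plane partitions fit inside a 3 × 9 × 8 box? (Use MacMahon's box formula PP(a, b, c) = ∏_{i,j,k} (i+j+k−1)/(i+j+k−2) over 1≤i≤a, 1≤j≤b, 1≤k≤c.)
PP(3, 9, 8) = 198520691512

Evaluate the triple product over i = 1..3, j = 1..9, k = 1..8. The factors are (2/1) · (3/2) · (4/3) · (5/4) · (6/5) · (7/6) · (8/7) · (9/8) · … (216 factors total). The numerators and denominators telescope so the product is an integer; carrying out the multiplication exactly gives PP(3, 9, 8) = 198520691512.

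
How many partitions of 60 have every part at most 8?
p(60, parts ≤ 8) = 81457

Use the recurrence p(n, m) = p(n, m−1) + p(n−m, m): either the largest part is < m (count p(n, m−1)) or the largest part is exactly m (remove one copy of m, count p(n−m, m)). With p(0, ·) = 1 this gives p(60, parts ≤ 8) = 81457. (By conjugating Young diagrams, this also counts partitions of 60 into at most 8 parts.)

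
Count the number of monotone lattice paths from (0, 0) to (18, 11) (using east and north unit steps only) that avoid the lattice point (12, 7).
Number of paths = 24015810

Total paths from (0, 0) to (18, 11): C(29, 18) = 34597290. Paths through (12, 7): (paths (0, 0) → (12, 7)) × (paths (12, 7) → (18, 11)) = C(19, 12) · C(10, 6) = 50388 · 210 = 10581480. Avoidance count = 34597290 − 10581480 = 24015810.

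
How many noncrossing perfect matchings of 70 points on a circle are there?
C_35 = 3116285494907301262

These noncrossing handshakes are counted by the Catalan number C_n = (1/(n + 1)) · C(2n, n). For n = 35: C_35 = (1/36) · C(70, 35) = 112186277816662845432/36 = 3116285494907301262.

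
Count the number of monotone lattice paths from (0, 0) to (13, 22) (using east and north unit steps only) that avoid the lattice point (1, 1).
Number of paths = 766703160

Total paths from (0, 0) to (13, 22): C(35, 13) = 1476337800. Paths through (1, 1): (paths (0, 0) → (1, 1)) × (paths (1, 1) → (13, 22)) = C(2, 1) · C(33, 12) = 2 · 354817320 = 709634640. Avoidance count = 1476337800 − 709634640 = 766703160.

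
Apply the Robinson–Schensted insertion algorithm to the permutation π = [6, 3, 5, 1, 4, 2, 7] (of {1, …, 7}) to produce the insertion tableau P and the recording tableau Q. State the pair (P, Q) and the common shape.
P = [1, 2, 7] / [3, 4] / [5] / [6];  Q = [1, 3, 7] / [2, 5] / [4] / [6];  common shape = (3, 2, 1, 1)

Row-insert the values π_1, π_2, … into P one at a time, bumping the leftmost entry strictly greater than the inserted value down to the next row. The recording tableau Q records, in position (i, j), the step at which that cell was added to P.
  Insert 6 (step 1): P = [6];  Q = [1]
  Insert 3 (step 2): P = [3] / [6];  Q = [1] / [2]
  Insert 5 (step 3): P = [3, 5] / [6];  Q = [1, 3] / [2]
  Insert 1 (step 4): P = [1, 5] / [3] / [6];  Q = [1, 3] / [2] / [4]
  Insert 4 (step 5): P = [1, 4] / [3, 5] / [6];  Q = [1, 3] / [2, 5] / [4]
  Insert 2 (step 6): P = [1, 2] / [3, 4] / [5] / [6];  Q = [1, 3] / [2, 5] / [4] / [6]
  Insert 7 (step 7): P = [1, 2, 7] / [3, 4] / [5] / [6];  Q = [1, 3, 7] / [2, 5] / [4] / [6]
Final shape: (3, 2, 1, 1).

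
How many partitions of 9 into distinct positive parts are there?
q(9) = 8

List partitions of 9 into distinct parts: 9, 8+1, 7+2, 6+3, 6+2+1, 5+4, 5+3+1, 4+3+2. There are q(9) = 8. (Euler: this equals the number of odd-part partitions of 9.)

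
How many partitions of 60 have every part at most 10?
p(60, parts ≤ 10) = 195491

Use the recurrence p(n, m) = p(n, m−1) + p(n−m, m): either the largest part is < m (count p(n, m−1)) or the largest part is exactly m (remove one copy of m, count p(n−m, m)). With p(0, ·) = 1 this gives p(60, parts ≤ 10) = 195491. (By conjugating Young diagrams, this also counts partitions of 60 into at most 10 parts.)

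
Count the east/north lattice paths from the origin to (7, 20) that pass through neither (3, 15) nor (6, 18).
Number of paths = 430386

Inclusion–exclusion. Total paths: C(27, 7) = 888030. Through P₁: C(18, 3)·C(9, 4) = 102816. Through P₂: C(24, 6)·C(3, 1) = 403788. Since P₁ is strictly southwest of P₂, a monotone path through both must visit P₁ then P₂; paths through both = C(18, 3)·C(6, 3)·C(3, 1) = 48960. Avoid both = 888030 − 102816 − 403788 + 48960 = 430386.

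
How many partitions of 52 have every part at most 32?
p(52, parts ≤ 32) = 279502

Use the recurrence p(n, m) = p(n, m−1) + p(n−m, m): either the largest part is < m (count p(n, m−1)) or the largest part is exactly m (remove one copy of m, count p(n−m, m)). With p(0, ·) = 1 this gives p(52, parts ≤ 32) = 279502. (By conjugating Young diagrams, this also counts partitions of 52 into at most 32 parts.)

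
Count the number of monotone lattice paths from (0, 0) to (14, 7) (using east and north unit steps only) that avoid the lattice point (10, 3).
Number of paths = 96260

Total paths from (0, 0) to (14, 7): C(21, 14) = 116280. Paths through (10, 3): (paths (0, 0) → (10, 3)) × (paths (10, 3) → (14, 7)) = C(13, 10) · C(8, 4) = 286 · 70 = 20020. Avoidance count = 116280 − 20020 = 96260.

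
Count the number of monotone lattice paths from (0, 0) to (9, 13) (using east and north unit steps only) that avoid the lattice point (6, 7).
Number of paths = 353276

Total paths from (0, 0) to (9, 13): C(22, 9) = 497420. Paths through (6, 7): (paths (0, 0) → (6, 7)) × (paths (6, 7) → (9, 13)) = C(13, 6) · C(9, 3) = 1716 · 84 = 144144. Avoidance count = 497420 − 144144 = 353276.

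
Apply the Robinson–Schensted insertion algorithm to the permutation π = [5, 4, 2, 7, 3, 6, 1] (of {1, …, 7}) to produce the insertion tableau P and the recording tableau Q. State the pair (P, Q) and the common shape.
P = [1, 3, 6] / [2, 7] / [4] / [5];  Q = [1, 4, 6] / [2, 5] / [3] / [7];  common shape = (3, 2, 1, 1)

Row-insert the values π_1, π_2, … into P one at a time, bumping the leftmost entry strictly greater than the inserted value down to the next row. The recording tableau Q records, in position (i, j), the step at which that cell was added to P.
  Insert 5 (step 1): P = [5];  Q = [1]
  Insert 4 (step 2): P = [4] / [5];  Q = [1] / [2]
  Insert 2 (step 3): P = [2] / [4] / [5];  Q = [1] / [2] / [3]
  Insert 7 (step 4): P = [2, 7] / [4] / [5];  Q = [1, 4] / [2] / [3]
  Insert 3 (step 5): P = [2, 3] / [4, 7] / [5];  Q = [1, 4] / [2, 5] / [3]
  Insert 6 (step 6): P = [2, 3, 6] / [4, 7] / [5];  Q = [1, 4, 6] / [2, 5] / [3]
  Insert 1 (step 7): P = [1, 3, 6] / [2, 7] / [4] / [5];  Q = [1, 4, 6] / [2, 5] / [3] / [7]
Final shape: (3, 2, 1, 1).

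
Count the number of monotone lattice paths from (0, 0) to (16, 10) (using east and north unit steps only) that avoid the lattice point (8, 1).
Number of paths = 5092945

Total paths from (0, 0) to (16, 10): C(26, 16) = 5311735. Paths through (8, 1): (paths (0, 0) → (8, 1)) × (paths (8, 1) → (16, 10)) = C(9, 8) · C(17, 8) = 9 · 24310 = 218790. Avoidance count = 5311735 − 218790 = 5092945.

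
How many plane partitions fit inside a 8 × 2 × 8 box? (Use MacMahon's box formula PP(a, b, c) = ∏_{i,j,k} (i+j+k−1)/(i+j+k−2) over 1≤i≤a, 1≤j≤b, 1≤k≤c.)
PP(8, 2, 8) = 34763300

Evaluate the triple product over i = 1..8, j = 1..2, k = 1..8. The factors are (2/1) · (3/2) · (4/3) · (5/4) · (6/5) · (7/6) · (8/7) · (9/8) · … (128 factors total). The numerators and denominators telescope so the product is an integer; carrying out the multiplication exactly gives PP(8, 2, 8) = 34763300.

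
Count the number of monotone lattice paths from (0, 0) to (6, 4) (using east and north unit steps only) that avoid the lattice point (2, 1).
Number of paths = 105

Total paths from (0, 0) to (6, 4): C(10, 6) = 210. Paths through (2, 1): (paths (0, 0) → (2, 1)) × (paths (2, 1) → (6, 4)) = C(3, 2) · C(7, 4) = 3 · 35 = 105. Avoidance count = 210 − 105 = 105.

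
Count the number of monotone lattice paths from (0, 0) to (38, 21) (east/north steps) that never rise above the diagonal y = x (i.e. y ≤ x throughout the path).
Number of paths = 2395339717603140

By the reflection principle (André's argument), the number of monotone paths to (38, 21) with n ≤ m that never go above y = x is C(59, 38) − C(59, 39) = 5189902721473470 − 2794563003870330 = 2395339717603140.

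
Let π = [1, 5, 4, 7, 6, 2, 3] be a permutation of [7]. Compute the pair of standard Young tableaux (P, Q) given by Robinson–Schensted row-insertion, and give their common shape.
P = [1, 2, 3] / [4, 6] / [5, 7];  Q = [1, 2, 4] / [3, 5] / [6, 7];  common shape = (3, 2, 2)

Row-insert the values π_1, π_2, … into P one at a time, bumping the leftmost entry strictly greater than the inserted value down to the next row. The recording tableau Q records, in position (i, j), the step at which that cell was added to P.
  Insert 1 (step 1): P = [1];  Q = [1]
  Insert 5 (step 2): P = [1, 5];  Q = [1, 2]
  Insert 4 (step 3): P = [1, 4] / [5];  Q = [1, 2] / [3]
  Insert 7 (step 4): P = [1, 4, 7] / [5];  Q = [1, 2, 4] / [3]
  Insert 6 (step 5): P = [1, 4, 6] / [5, 7];  Q = [1, 2, 4] / [3, 5]
  Insert 2 (step 6): P = [1, 2, 6] / [4, 7] / [5];  Q = [1, 2, 4] / [3, 5] / [6]
  Insert 3 (step 7): P = [1, 2, 3] / [4, 6] / [5, 7];  Q = [1, 2, 4] / [3, 5] / [6, 7]
Final shape: (3, 2, 2).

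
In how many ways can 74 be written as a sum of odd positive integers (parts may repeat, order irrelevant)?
p_odd(74) = 44046

Enumerate partitions using only odd parts via the recurrence o(n, m) = o(n, m−2) + o(n−m, m) over odd m, starting from the largest odd part ≤ n. This gives p_odd(74) = 44046. (Euler's theorem: equals the count of distinct-part partitions.)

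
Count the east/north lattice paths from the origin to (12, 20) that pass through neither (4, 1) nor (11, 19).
Number of paths = 110244865

Inclusion–exclusion. Total paths: C(32, 12) = 225792840. Through P₁: C(5, 4)·C(27, 8) = 11100375. Through P₂: C(30, 11)·C(2, 1) = 109254600. Since P₁ is strictly southwest of P₂, a monotone path through both must visit P₁ then P₂; paths through both = C(5, 4)·C(25, 7)·C(2, 1) = 4807000. Avoid both = 225792840 − 11100375 − 109254600 + 4807000 = 110244865.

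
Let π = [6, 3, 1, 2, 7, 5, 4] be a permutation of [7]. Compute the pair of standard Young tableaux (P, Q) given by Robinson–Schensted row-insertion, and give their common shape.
P = [1, 2, 4] / [3, 5] / [6, 7];  Q = [1, 4, 5] / [2, 6] / [3, 7];  common shape = (3, 2, 2)

Row-insert the values π_1, π_2, … into P one at a time, bumping the leftmost entry strictly greater than the inserted value down to the next row. The recording tableau Q records, in position (i, j), the step at which that cell was added to P.
  Insert 6 (step 1): P = [6];  Q = [1]
  Insert 3 (step 2): P = [3] / [6];  Q = [1] / [2]
  Insert 1 (step 3): P = [1] / [3] / [6];  Q = [1] / [2] / [3]
  Insert 2 (step 4): P = [1, 2] / [3] / [6];  Q = [1, 4] / [2] / [3]
  Insert 7 (step 5): P = [1, 2, 7] / [3] / [6];  Q = [1, 4, 5] / [2] / [3]
  Insert 5 (step 6): P = [1, 2, 5] / [3, 7] / [6];  Q = [1, 4, 5] / [2, 6] / [3]
  Insert 4 (step 7): P = [1, 2, 4] / [3, 5] / [6, 7];  Q = [1, 4, 5] / [2, 6] / [3, 7]
Final shape: (3, 2, 2).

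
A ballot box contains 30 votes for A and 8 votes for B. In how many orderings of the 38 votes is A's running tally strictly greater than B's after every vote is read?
Strict-lead orderings = 28312548

Total orderings of the 38 votes with 30 for A: C(38, 30) = 48903492. By the Bertrand ballot formula (Cycle Lemma / reflection principle), the number of orderings in which A is strictly ahead of B throughout is (p − q)/(p + q) · C(p + q, p) = (30 − 8)/(30 + 8) · 48903492 = 28312548.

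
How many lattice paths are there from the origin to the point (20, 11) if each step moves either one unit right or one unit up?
Number of paths = 84672315

A monotone lattice path from (0, 0) to (20, 11) consists of 20 east steps and 11 north steps in some order, so it is determined by which 20 of the 31 steps are east. The count is C(31, 20) = 84672315.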